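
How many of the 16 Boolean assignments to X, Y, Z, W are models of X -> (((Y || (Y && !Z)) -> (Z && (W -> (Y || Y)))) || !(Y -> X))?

Initial set: {(X -> (((Y || (Y && !Z)) -> (Z && (W -> (Y || Y)))) || !(Y -> X)))}.
(X -> (((Y || (Y && !Z)) -> (Z && (W -> (Y || Y)))) || !(Y -> X))): β-rule — branch into !X  //  (((Y || (Y && !Z)) -> (Z && (W -> (Y || Y)))) || !(Y -> X)).
  branch 1 (add !X):
    ○ open, literals {X=false}.
  branch 2 (add (((Y || (Y && !Z)) -> (Z && (W -> (Y || Y)))) || !(Y -> X))):
    (((Y || (Y && !Z)) -> (Z && (W -> (Y || Y)))) || !(Y -> X)): β-rule — branch into ((Y || (Y && !Z)) -> (Z && (W -> (Y || Y))))  //  !(Y -> X).
      branch 2.1 (add ((Y || (Y && !Z)) -> (Z && (W -> (Y || Y))))):
        ((Y || (Y && !Z)) -> (Z && (W -> (Y || Y)))): β-rule — branch into !(Y || (Y && !Z))  //  (Z && (W -> (Y || Y))).
          branch 2.1.1 (add !(Y || (Y && !Z))):
            !(Y || (Y && !Z)): α-rule — add !Y, !(Y && !Z).
            !(Y && !Z): β-rule — branch into !Y  //  !!Z.
              branch 2.1.1.1 (add !Y):
                ○ open, literals {Y=false}.
              branch 2.1.1.2 (add !!Z):
                ○ open, literals {Y=false, Z=true}.
          branch 2.1.2 (add (Z && (W -> (Y || Y)))):
            (Z && (W -> (Y || Y))): α-rule — add Z, (W -> (Y || Y)).
            (W -> (Y || Y)): β-rule — branch into !W  //  (Y || Y).
              branch 2.1.2.1 (add !W):
                ○ open, literals {W=false, Z=true}.
              branch 2.1.2.2 (add (Y || Y)):
                (Y || Y): β-rule — branch into Y  //  Y.
                  branch 2.1.2.2.1 (add Y):
                    ○ open, literals {Y=true, Z=true}.
                  branch 2.1.2.2.2 (add Y):
                    ○ open, literals {Y=true, Z=true}.
      branch 2.2 (add !(Y -> X)):
        !(Y -> X): α-rule — add Y, !X.
        ○ open, literals {X=false, Y=true}.
0 branches closed, 7 open.
Each open branch fixes some atoms; the unmentioned ones are free. Counting distinct full assignments: branch {X=false} (Y, Z, W) contributes 8 new; branch {Y=false} (X, Z, W) contributes 4 new; branch {Y=false, Z=true} (X, W) contributes 0 new; branch {W=false, Z=true} (X, Y) contributes 1 new; branch {Y=true, Z=true} (X, W) contributes 1 new; branch {Y=true, Z=true} (X, W) contributes 0 new; branch {X=false, Y=true} (Z, W) contributes 0 new. Total: 14.

14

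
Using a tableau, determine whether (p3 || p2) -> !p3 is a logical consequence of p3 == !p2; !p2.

No

Initial set: {(p3 == !p2); !p2; !((p3 || p2) -> !p3)}.
!((p3 || p2) -> !p3): α-rule — add (p3 || p2), !!p3.
(p3 == !p2): β-rule — branch into p3, !p2  //  !p3, !!p2.
  branch 1 (add p3, !p2):
    (p3 || p2): β-rule — branch into p3  //  p2.
      branch 1.1 (add p3):
        ○ open, literals {p2=F, p3=T}.
      branch 1.2 (add p2):
        × closes — contains both p2 and !p2.
  branch 2 (add !p3, !!p2):
    × closes — contains both p3 and !p3.
2 branches closed, 1 open.
An open branch gives a countermodel: p2=F, p3=T (unmentioned atoms arbitrary); the premises hold there but the conclusion fails.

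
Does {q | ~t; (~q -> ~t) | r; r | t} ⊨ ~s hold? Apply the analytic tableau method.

No

Initial set: {T (q | ~t); T ((~q -> ~t) | r); T (r | t); F ~s}.
T (q | ~t): β-rule — branch into T q  //  T ~t.
  branch 1 (add T q):
    T ((~q -> ~t) | r): β-rule — branch into T (~q -> ~t)  //  T r.
      branch 1.1 (add T (~q -> ~t)):
        T (r | t): β-rule — branch into T r  //  T t.
          branch 1.1.1 (add T r):
            T (~q -> ~t): β-rule — branch into F ~q  //  T ~t.
              branch 1.1.1.1 (add F ~q):
                ○ open, literals {q=true, r=true, s=true}.
              branch 1.1.1.2 (add T ~t):
                ○ open, literals {q=true, r=true, s=true, t=false}.
          branch 1.1.2 (add T t):
            T (~q -> ~t): β-rule — branch into F ~q  //  T ~t.
              branch 1.1.2.1 (add F ~q):
                ○ open, literals {q=true, s=true, t=true}.
              branch 1.1.2.2 (add T ~t):
                × closes — contains both t and ~t.
      branch 1.2 (add T r):
        T (r | t): β-rule — branch into T r  //  T t.
          branch 1.2.1 (add T r):
            ○ open, literals {q=true, r=true, s=true}.
          branch 1.2.2 (add T t):
            ○ open, literals {q=true, r=true, s=true, t=true}.
  branch 2 (add T ~t):
    T ((~q -> ~t) | r): β-rule — branch into T (~q -> ~t)  //  T r.
      branch 2.1 (add T (~q -> ~t)):
        T (r | t): β-rule — branch into T r  //  T t.
          branch 2.1.1 (add T r):
            T (~q -> ~t): β-rule — branch into F ~q  //  T ~t.
              branch 2.1.1.1 (add F ~q):
                ○ open, literals {q=true, r=true, s=true, t=false}.
              branch 2.1.1.2 (add T ~t):
                ○ open, literals {r=true, s=true, t=false}.
          branch 2.1.2 (add T t):
            × closes — contains both t and ~t.
      branch 2.2 (add T r):
        T (r | t): β-rule — branch into T r  //  T t.
          branch 2.2.1 (add T r):
            ○ open, literals {r=true, s=true, t=false}.
          branch 2.2.2 (add T t):
            × closes — contains both t and ~t.
3 branches closed, 8 open.
An open branch gives a countermodel: q=true, r=true, s=true (unmentioned atoms arbitrary); the premises hold there but the conclusion fails.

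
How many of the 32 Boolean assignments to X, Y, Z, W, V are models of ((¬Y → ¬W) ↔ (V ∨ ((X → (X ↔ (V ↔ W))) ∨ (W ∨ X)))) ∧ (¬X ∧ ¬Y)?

Initial set: {T (((¬Y → ¬W) ↔ (V ∨ ((X → (X ↔ (V ↔ W))) ∨ (W ∨ X)))) ∧ (¬X ∧ ¬Y))}.
T (((¬Y → ¬W) ↔ (V ∨ ((X → (X ↔ (V ↔ W))) ∨ (W ∨ X)))) ∧ (¬X ∧ ¬Y)): α-rule — add T ((¬Y → ¬W) ↔ (V ∨ ((X → (X ↔ (V ↔ W))) ∨ (W ∨ X)))), T (¬X ∧ ¬Y).
T (¬X ∧ ¬Y): α-rule — add T ¬X, T ¬Y.
T ((¬Y → ¬W) ↔ (V ∨ ((X → (X ↔ (V ↔ W))) ∨ (W ∨ X)))): β-rule — branch into T (¬Y → ¬W), T (V ∨ ((X → (X ↔ (V ↔ W))) ∨ (W ∨ X)))  //  F (¬Y → ¬W), F (V ∨ ((X → (X ↔ (V ↔ W))) ∨ (W ∨ X))).
  branch 1 (add T (¬Y → ¬W), T (V ∨ ((X → (X ↔ (V ↔ W))) ∨ (W ∨ X)))):
    T (¬Y → ¬W): β-rule — branch into F ¬Y  //  T ¬W.
      branch 1.1 (add F ¬Y):
        × closes — contains both Y and ¬Y.
      branch 1.2 (add T ¬W):
        T (V ∨ ((X → (X ↔ (V ↔ W))) ∨ (W ∨ X))): β-rule — branch into T V  //  T ((X → (X ↔ (V ↔ W))) ∨ (W ∨ X)).
          branch 1.2.1 (add T V):
            ○ open, literals {V=T, W=F, X=F, Y=F}.
          branch 1.2.2 (add T ((X → (X ↔ (V ↔ W))) ∨ (W ∨ X))):
            T ((X → (X ↔ (V ↔ W))) ∨ (W ∨ X)): β-rule — branch into T (X → (X ↔ (V ↔ W)))  //  T (W ∨ X).
              branch 1.2.2.1 (add T (X → (X ↔ (V ↔ W)))):
                T (X → (X ↔ (V ↔ W))): β-rule — branch into F X  //  T (X ↔ (V ↔ W)).
                  branch 1.2.2.1.1 (add F X):
                    ○ open, literals {W=F, X=F, Y=F}.
                  branch 1.2.2.1.2 (add T (X ↔ (V ↔ W))):
                    T (X ↔ (V ↔ W)): β-rule — branch into T X, T (V ↔ W)  //  F X, F (V ↔ W).
                      branch 1.2.2.1.2.1 (add T X, T (V ↔ W)):
                        × closes — contains both X and ¬X.
                      branch 1.2.2.1.2.2 (add F X, F (V ↔ W)):
                        F (V ↔ W): β-rule — branch into T V, F W  //  F V, T W.
                          branch 1.2.2.1.2.2.1 (add T V, F W):
                            ○ open, literals {V=T, W=F, X=F, Y=F}.
                          branch 1.2.2.1.2.2.2 (add F V, T W):
                            × closes — contains both W and ¬W.
              branch 1.2.2.2 (add T (W ∨ X)):
                T (W ∨ X): β-rule — branch into T W  //  T X.
                  branch 1.2.2.2.1 (add T W):
                    × closes — contains both W and ¬W.
                  branch 1.2.2.2.2 (add T X):
                    × closes — contains both X and ¬X.
  branch 2 (add F (¬Y → ¬W), F (V ∨ ((X → (X ↔ (V ↔ W))) ∨ (W ∨ X)))):
    F (¬Y → ¬W): α-rule — add T ¬Y, F ¬W.
    F (V ∨ ((X → (X ↔ (V ↔ W))) ∨ (W ∨ X))): α-rule — add F V, F ((X → (X ↔ (V ↔ W))) ∨ (W ∨ X)).
    F ((X → (X ↔ (V ↔ W))) ∨ (W ∨ X)): α-rule — add F (X → (X ↔ (V ↔ W))), F (W ∨ X).
    F (X → (X ↔ (V ↔ W))): α-rule — add T X, F (X ↔ (V ↔ W)).
    × closes — contains both X and ¬X.
6 branches closed, 3 open.
Each open branch fixes some atoms; the unmentioned ones are free. Counting distinct full assignments: branch {V=T, W=F, X=F, Y=F} (Z) contributes 2 new; branch {W=F, X=F, Y=F} (Z, V) contributes 2 new; branch {V=T, W=F, X=F, Y=F} (Z) contributes 0 new. Total: 4.

4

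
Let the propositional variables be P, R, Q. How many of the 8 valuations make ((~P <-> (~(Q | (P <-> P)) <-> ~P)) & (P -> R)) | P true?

Initial set: {(((~P <-> (~(Q | (P <-> P)) <-> ~P)) & (P -> R)) | P)}.
(((~P <-> (~(Q | (P <-> P)) <-> ~P)) & (P -> R)) | P): β-rule — branch into ((~P <-> (~(Q | (P <-> P)) <-> ~P)) & (P -> R))  //  P.
  branch 1 (add ((~P <-> (~(Q | (P <-> P)) <-> ~P)) & (P -> R))):
    ((~P <-> (~(Q | (P <-> P)) <-> ~P)) & (P -> R)): α-rule — add (~P <-> (~(Q | (P <-> P)) <-> ~P)), (P -> R).
    (~P <-> (~(Q | (P <-> P)) <-> ~P)): β-rule — branch into ~P, (~(Q | (P <-> P)) <-> ~P)  //  ~~P, ~(~(Q | (P <-> P)) <-> ~P).
      branch 1.1 (add ~P, (~(Q | (P <-> P)) <-> ~P)):
        (P -> R): β-rule — branch into ~P  //  R.
          branch 1.1.1 (add ~P):
            (~(Q | (P <-> P)) <-> ~P): β-rule — branch into ~(Q | (P <-> P)), ~P  //  ~~(Q | (P <-> P)), ~~P.
              branch 1.1.1.1 (add ~(Q | (P <-> P)), ~P):
                ~(Q | (P <-> P)): α-rule — add ~Q, ~(P <-> P).
                ~(P <-> P): β-rule — branch into P, ~P  //  ~P, P.
                  branch 1.1.1.1.1 (add P, ~P):
                    × closes — contains both P and ~P.
                  branch 1.1.1.1.2 (add ~P, P):
                    × closes — contains both P and ~P.
              branch 1.1.1.2 (add ~~(Q | (P <-> P)), ~~P):
                × closes — contains both P and ~P.
          branch 1.1.2 (add R):
            (~(Q | (P <-> P)) <-> ~P): β-rule — branch into ~(Q | (P <-> P)), ~P  //  ~~(Q | (P <-> P)), ~~P.
              branch 1.1.2.1 (add ~(Q | (P <-> P)), ~P):
                ~(Q | (P <-> P)): α-rule — add ~Q, ~(P <-> P).
                ~(P <-> P): β-rule — branch into P, ~P  //  ~P, P.
                  branch 1.1.2.1.1 (add P, ~P):
                    × closes — contains both P and ~P.
                  branch 1.1.2.1.2 (add ~P, P):
                    × closes — contains both P and ~P.
              branch 1.1.2.2 (add ~~(Q | (P <-> P)), ~~P):
                × closes — contains both P and ~P.
      branch 1.2 (add ~~P, ~(~(Q | (P <-> P)) <-> ~P)):
        (P -> R): β-rule — branch into ~P  //  R.
          branch 1.2.1 (add ~P):
            × closes — contains both P and ~P.
          branch 1.2.2 (add R):
            ~(~(Q | (P <-> P)) <-> ~P): β-rule — branch into ~(Q | (P <-> P)), ~~P  //  ~~(Q | (P <-> P)), ~P.
              branch 1.2.2.1 (add ~(Q | (P <-> P)), ~~P):
                ~(Q | (P <-> P)): α-rule — add ~Q, ~(P <-> P).
                ~(P <-> P): β-rule — branch into P, ~P  //  ~P, P.
                  branch 1.2.2.1.1 (add P, ~P):
                    × closes — contains both P and ~P.
                  branch 1.2.2.1.2 (add ~P, P):
                    × closes — contains both P and ~P.
              branch 1.2.2.2 (add ~~(Q | (P <-> P)), ~P):
                × closes — contains both P and ~P.
  branch 2 (add P):
    ○ open, literals {P=true}.
10 branches closed, 1 open.
Each open branch fixes some atoms; the unmentioned ones are free. Counting distinct full assignments: branch {P=true} (R, Q) contributes 4 new. Total: 4.

4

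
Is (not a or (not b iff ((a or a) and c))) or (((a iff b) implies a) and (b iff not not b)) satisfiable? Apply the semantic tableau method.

Satisfiable

Initial set: {T ((not a or (not b iff ((a or a) and c))) or (((a iff b) implies a) and (b iff not not b)))}.
T ((not a or (not b iff ((a or a) and c))) or (((a iff b) implies a) and (b iff not not b))): β-rule — branch into T (not a or (not b iff ((a or a) and c)))  //  T (((a iff b) implies a) and (b iff not not b)).
  branch 1 (add T (not a or (not b iff ((a or a) and c)))):
    T (not a or (not b iff ((a or a) and c))): β-rule — branch into T not a  //  T (not b iff ((a or a) and c)).
      branch 1.1 (add T not a):
        ○ open, literals {a=F}.
      branch 1.2 (add T (not b iff ((a or a) and c))):
        T (not b iff ((a or a) and c)): β-rule — branch into T not b, T ((a or a) and c)  //  F not b, F ((a or a) and c).
          branch 1.2.1 (add T not b, T ((a or a) and c)):
            T ((a or a) and c): α-rule — add T (a or a), T c.
            T (a or a): β-rule — branch into T a  //  T a.
              branch 1.2.1.1 (add T a):
                ○ open, literals {a=T, b=F, c=T}.
              branch 1.2.1.2 (add T a):
                ○ open, literals {a=T, b=F, c=T}.
          branch 1.2.2 (add F not b, F ((a or a) and c)):
            F ((a or a) and c): β-rule — branch into F (a or a)  //  F c.
              branch 1.2.2.1 (add F (a or a)):
                F (a or a): α-rule — add F a, F a.
                ○ open, literals {a=F, b=T}.
              branch 1.2.2.2 (add F c):
                ○ open, literals {b=T, c=F}.
  branch 2 (add T (((a iff b) implies a) and (b iff not not b))):
    T (((a iff b) implies a) and (b iff not not b)): α-rule — add T ((a iff b) implies a), T (b iff not not b).
    T ((a iff b) implies a): β-rule — branch into F (a iff b)  //  T a.
      branch 2.1 (add F (a iff b)):
        T (b iff not not b): β-rule — branch into T b, T not not b  //  F b, F not not b.
          branch 2.1.1 (add T b, T not not b):
            T not not b: drop double negation, giving T b.
            F (a iff b): β-rule — branch into T a, F b  //  F a, T b.
              branch 2.1.1.1 (add T a, F b):
                × closes — contains both b and not b.
              branch 2.1.1.2 (add F a, T b):
                ○ open, literals {a=F, b=T}.
          branch 2.1.2 (add F b, F not not b):
            F not not b: drop double negation, giving F b.
            F (a iff b): β-rule — branch into T a, F b  //  F a, T b.
              branch 2.1.2.1 (add T a, F b):
                ○ open, literals {a=T, b=F}.
              branch 2.1.2.2 (add F a, T b):
                × closes — contains both b and not b.
      branch 2.2 (add T a):
        T (b iff not not b): β-rule — branch into T b, T not not b  //  F b, F not not b.
          branch 2.2.1 (add T b, T not not b):
            T not not b: drop double negation, giving T b.
            ○ open, literals {a=T, b=T}.
          branch 2.2.2 (add F b, F not not b):
            F not not b: drop double negation, giving F b.
            ○ open, literals {a=T, b=F}.
2 branches closed, 9 open.
An open branch gives a satisfying assignment: a=F.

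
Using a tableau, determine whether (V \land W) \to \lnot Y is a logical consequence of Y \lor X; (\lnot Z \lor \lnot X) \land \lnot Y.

Initial set: {(Y \lor X); ((\lnot Z \lor \lnot X) \land \lnot Y); \lnot ((V \land W) \to \lnot Y)}.
((\lnot Z \lor \lnot X) \land \lnot Y): α-rule — add (\lnot Z \lor \lnot X), \lnot Y.
\lnot ((V \land W) \to \lnot Y): α-rule — add (V \land W), \lnot \lnot Y.
× closes — contains both Y and \lnot Y.
All 1 branch closes.
Every branch closed, so the premises entail the conclusion.

Yes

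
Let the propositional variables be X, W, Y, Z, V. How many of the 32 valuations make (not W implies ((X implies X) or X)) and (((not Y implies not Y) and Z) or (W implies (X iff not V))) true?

28

Initial set: {((not W implies ((X implies X) or X)) and (((not Y implies not Y) and Z) or (W implies (X iff not V))))}.
((not W implies ((X implies X) or X)) and (((not Y implies not Y) and Z) or (W implies (X iff not V)))): α-rule — add (not W implies ((X implies X) or X)), (((not Y implies not Y) and Z) or (W implies (X iff not V))).
(not W implies ((X implies X) or X)): β-rule — branch into not not W  //  ((X implies X) or X).
  branch 1 (add not not W):
    (((not Y implies not Y) and Z) or (W implies (X iff not V))): β-rule — branch into ((not Y implies not Y) and Z)  //  (W implies (X iff not V)).
      branch 1.1 (add ((not Y implies not Y) and Z)):
        ((not Y implies not Y) and Z): α-rule — add (not Y implies not Y), Z.
        (not Y implies not Y): β-rule — branch into not not Y  //  not Y.
          branch 1.1.1 (add not not Y):
            ○ open, literals {W=1, Y=1, Z=1}.
          branch 1.1.2 (add not Y):
            ○ open, literals {W=1, Y=0, Z=1}.
      branch 1.2 (add (W implies (X iff not V))):
        (W implies (X iff not V)): β-rule — branch into not W  //  (X iff not V).
          branch 1.2.1 (add not W):
            × closes — contains both W and not W.
          branch 1.2.2 (add (X iff not V)):
            (X iff not V): β-rule — branch into X, not V  //  not X, not not V.
              branch 1.2.2.1 (add X, not V):
                ○ open, literals {V=0, W=1, X=1}.
              branch 1.2.2.2 (add not X, not not V):
                ○ open, literals {V=1, W=1, X=0}.
  branch 2 (add ((X implies X) or X)):
    (((not Y implies not Y) and Z) or (W implies (X iff not V))): β-rule — branch into ((not Y implies not Y) and Z)  //  (W implies (X iff not V)).
      branch 2.1 (add ((not Y implies not Y) and Z)):
        ((not Y implies not Y) and Z): α-rule — add (not Y implies not Y), Z.
        ((X implies X) or X): β-rule — branch into (X implies X)  //  X.
          branch 2.1.1 (add (X implies X)):
            (not Y implies not Y): β-rule — branch into not not Y  //  not Y.
              branch 2.1.1.1 (add not not Y):
                (X implies X): β-rule — branch into not X  //  X.
                  branch 2.1.1.1.1 (add not X):
                    ○ open, literals {X=0, Y=1, Z=1}.
                  branch 2.1.1.1.2 (add X):
                    ○ open, literals {X=1, Y=1, Z=1}.
              branch 2.1.1.2 (add not Y):
                (X implies X): β-rule — branch into not X  //  X.
                  branch 2.1.1.2.1 (add not X):
                    ○ open, literals {X=0, Y=0, Z=1}.
                  branch 2.1.1.2.2 (add X):
                    ○ open, literals {X=1, Y=0, Z=1}.
          branch 2.1.2 (add X):
            (not Y implies not Y): β-rule — branch into not not Y  //  not Y.
              branch 2.1.2.1 (add not not Y):
                ○ open, literals {X=1, Y=1, Z=1}.
              branch 2.1.2.2 (add not Y):
                ○ open, literals {X=1, Y=0, Z=1}.
      branch 2.2 (add (W implies (X iff not V))):
        ((X implies X) or X): β-rule — branch into (X implies X)  //  X.
          branch 2.2.1 (add (X implies X)):
            (W implies (X iff not V)): β-rule — branch into not W  //  (X iff not V).
              branch 2.2.1.1 (add not W):
                (X implies X): β-rule — branch into not X  //  X.
                  branch 2.2.1.1.1 (add not X):
                    ○ open, literals {W=0, X=0}.
                  branch 2.2.1.1.2 (add X):
                    ○ open, literals {W=0, X=1}.
              branch 2.2.1.2 (add (X iff not V)):
                (X implies X): β-rule — branch into not X  //  X.
                  branch 2.2.1.2.1 (add not X):
                    (X iff not V): β-rule — branch into X, not V  //  not X, not not V.
                      branch 2.2.1.2.1.1 (add X, not V):
                        × closes — contains both X and not X.
                      branch 2.2.1.2.1.2 (add not X, not not V):
                        ○ open, literals {V=1, X=0}.
                  branch 2.2.1.2.2 (add X):
                    (X iff not V): β-rule — branch into X, not V  //  not X, not not V.
                      branch 2.2.1.2.2.1 (add X, not V):
                        ○ open, literals {V=0, X=1}.
                      branch 2.2.1.2.2.2 (add not X, not not V):
                        × closes — contains both X and not X.
          branch 2.2.2 (add X):
            (W implies (X iff not V)): β-rule — branch into not W  //  (X iff not V).
              branch 2.2.2.1 (add not W):
                ○ open, literals {W=0, X=1}.
              branch 2.2.2.2 (add (X iff not V)):
                (X iff not V): β-rule — branch into X, not V  //  not X, not not V.
                  branch 2.2.2.2.1 (add X, not V):
                    ○ open, literals {V=0, X=1}.
                  branch 2.2.2.2.2 (add not X, not not V):
                    × closes — contains both X and not X.
4 branches closed, 16 open.
Each open branch fixes some atoms; the unmentioned ones are free. Counting distinct full assignments: branch {W=1, Y=1, Z=1} (X, V) contributes 4 new; branch {W=1, Y=0, Z=1} (X, V) contributes 4 new; branch {V=0, W=1, X=1} (Y, Z) contributes 2 new; branch {V=1, W=1, X=0} (Y, Z) contributes 2 new; branch {X=0, Y=1, Z=1} (W, V) contributes 2 new; branch {X=1, Y=1, Z=1} (W, V) contributes 2 new; branch {X=0, Y=0, Z=1} (W, V) contributes 2 new; branch {X=1, Y=0, Z=1} (W, V) contributes 2 new; branch {X=1, Y=1, Z=1} (W, V) contributes 0 new; branch {X=1, Y=0, Z=1} (W, V) contributes 0 new; branch {W=0, X=0} (Y, Z, V) contributes 4 new; branch {W=0, X=1} (Y, Z, V) contributes 4 new; branch {V=1, X=0} (W, Y, Z) contributes 0 new; branch {V=0, X=1} (W, Y, Z) contributes 0 new; branch {W=0, X=1} (Y, Z, V) contributes 0 new; branch {V=0, X=1} (W, Y, Z) contributes 0 new. Total: 28.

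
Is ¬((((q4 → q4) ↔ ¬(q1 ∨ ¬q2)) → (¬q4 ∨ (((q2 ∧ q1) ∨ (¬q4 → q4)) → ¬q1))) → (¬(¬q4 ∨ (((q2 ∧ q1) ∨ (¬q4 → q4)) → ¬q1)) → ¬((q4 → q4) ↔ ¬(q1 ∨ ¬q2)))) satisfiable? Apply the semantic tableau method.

Initial set: {T ¬((((q4 → q4) ↔ ¬(q1 ∨ ¬q2)) → (¬q4 ∨ (((q2 ∧ q1) ∨ (¬q4 → q4)) → ¬q1))) → (¬(¬q4 ∨ (((q2 ∧ q1) ∨ (¬q4 → q4)) → ¬q1)) → ¬((q4 → q4) ↔ ¬(q1 ∨ ¬q2))))}.
T ¬((((q4 → q4) ↔ ¬(q1 ∨ ¬q2)) → (¬q4 ∨ (((q2 ∧ q1) ∨ (¬q4 → q4)) → ¬q1))) → (¬(¬q4 ∨ (((q2 ∧ q1) ∨ (¬q4 → q4)) → ¬q1)) → ¬((q4 → q4) ↔ ¬(q1 ∨ ¬q2)))): α-rule — add T (((q4 → q4) ↔ ¬(q1 ∨ ¬q2)) → (¬q4 ∨ (((q2 ∧ q1) ∨ (¬q4 → q4)) → ¬q1))), F (¬(¬q4 ∨ (((q2 ∧ q1) ∨ (¬q4 → q4)) → ¬q1)) → ¬((q4 → q4) ↔ ¬(q1 ∨ ¬q2))).
F (¬(¬q4 ∨ (((q2 ∧ q1) ∨ (¬q4 → q4)) → ¬q1)) → ¬((q4 → q4) ↔ ¬(q1 ∨ ¬q2))): α-rule — add T ¬(¬q4 ∨ (((q2 ∧ q1) ∨ (¬q4 → q4)) → ¬q1)), F ¬((q4 → q4) ↔ ¬(q1 ∨ ¬q2)).
T ¬(¬q4 ∨ (((q2 ∧ q1) ∨ (¬q4 → q4)) → ¬q1)): α-rule — add F ¬q4, F (((q2 ∧ q1) ∨ (¬q4 → q4)) → ¬q1).
F (((q2 ∧ q1) ∨ (¬q4 → q4)) → ¬q1): α-rule — add T ((q2 ∧ q1) ∨ (¬q4 → q4)), F ¬q1.
T (((q4 → q4) ↔ ¬(q1 ∨ ¬q2)) → (¬q4 ∨ (((q2 ∧ q1) ∨ (¬q4 → q4)) → ¬q1))): β-rule — branch into F ((q4 → q4) ↔ ¬(q1 ∨ ¬q2))  //  T (¬q4 ∨ (((q2 ∧ q1) ∨ (¬q4 → q4)) → ¬q1)).
  branch 1 (add F ((q4 → q4) ↔ ¬(q1 ∨ ¬q2))):
    F ¬((q4 → q4) ↔ ¬(q1 ∨ ¬q2)): β-rule — branch into T (q4 → q4), T ¬(q1 ∨ ¬q2)  //  F (q4 → q4), F ¬(q1 ∨ ¬q2).
      branch 1.1 (add T (q4 → q4), T ¬(q1 ∨ ¬q2)):
        T ¬(q1 ∨ ¬q2): α-rule — add F q1, F ¬q2.
        × closes — contains both q1 and ¬q1.
      branch 1.2 (add F (q4 → q4), F ¬(q1 ∨ ¬q2)):
        F (q4 → q4): α-rule — add T q4, F q4.
        × closes — contains both q4 and ¬q4.
  branch 2 (add T (¬q4 ∨ (((q2 ∧ q1) ∨ (¬q4 → q4)) → ¬q1))):
    F ¬((q4 → q4) ↔ ¬(q1 ∨ ¬q2)): β-rule — branch into T (q4 → q4), T ¬(q1 ∨ ¬q2)  //  F (q4 → q4), F ¬(q1 ∨ ¬q2).
      branch 2.1 (add T (q4 → q4), T ¬(q1 ∨ ¬q2)):
        T ¬(q1 ∨ ¬q2): α-rule — add F q1, F ¬q2.
        × closes — contains both q1 and ¬q1.
      branch 2.2 (add F (q4 → q4), F ¬(q1 ∨ ¬q2)):
        F (q4 → q4): α-rule — add T q4, F q4.
        × closes — contains both q4 and ¬q4.
All 4 branches close.
Every branch closed; the formula is unsatisfiable.

Unsatisfiable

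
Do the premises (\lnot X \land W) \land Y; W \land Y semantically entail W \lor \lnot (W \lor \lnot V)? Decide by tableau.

Initial set: {((\lnot X \land W) \land Y); (W \land Y); \lnot (W \lor \lnot (W \lor \lnot V))}.
((\lnot X \land W) \land Y): α-rule — add (\lnot X \land W), Y.
(W \land Y): α-rule — add W, Y.
\lnot (W \lor \lnot (W \lor \lnot V)): α-rule — add \lnot W, \lnot \lnot (W \lor \lnot V).
× closes — contains both W and \lnot W.
All 1 branch closes.
Every branch closed, so the premises entail the conclusion.

Yes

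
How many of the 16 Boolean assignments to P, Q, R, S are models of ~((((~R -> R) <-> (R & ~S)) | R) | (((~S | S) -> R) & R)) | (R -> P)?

12

Initial set: {(~((((~R -> R) <-> (R & ~S)) | R) | (((~S | S) -> R) & R)) | (R -> P))}.
(~((((~R -> R) <-> (R & ~S)) | R) | (((~S | S) -> R) & R)) | (R -> P)): β-rule — branch into ~((((~R -> R) <-> (R & ~S)) | R) | (((~S | S) -> R) & R))  //  (R -> P).
  branch 1 (add ~((((~R -> R) <-> (R & ~S)) | R) | (((~S | S) -> R) & R))):
    ~((((~R -> R) <-> (R & ~S)) | R) | (((~S | S) -> R) & R)): α-rule — add ~(((~R -> R) <-> (R & ~S)) | R), ~(((~S | S) -> R) & R).
    ~(((~R -> R) <-> (R & ~S)) | R): α-rule — add ~((~R -> R) <-> (R & ~S)), ~R.
    ~(((~S | S) -> R) & R): β-rule — branch into ~((~S | S) -> R)  //  ~R.
      branch 1.1 (add ~((~S | S) -> R)):
        ~((~S | S) -> R): α-rule — add (~S | S), ~R.
        ~((~R -> R) <-> (R & ~S)): β-rule — branch into (~R -> R), ~(R & ~S)  //  ~(~R -> R), (R & ~S).
          branch 1.1.1 (add (~R -> R), ~(R & ~S)):
            (~S | S): β-rule — branch into ~S  //  S.
              branch 1.1.1.1 (add ~S):
                (~R -> R): β-rule — branch into ~~R  //  R.
                  branch 1.1.1.1.1 (add ~~R):
                    × closes — contains both R and ~R.
                  branch 1.1.1.1.2 (add R):
                    × closes — contains both R and ~R.
              branch 1.1.1.2 (add S):
                (~R -> R): β-rule — branch into ~~R  //  R.
                  branch 1.1.1.2.1 (add ~~R):
                    × closes — contains both R and ~R.
                  branch 1.1.1.2.2 (add R):
                    × closes — contains both R and ~R.
          branch 1.1.2 (add ~(~R -> R), (R & ~S)):
            ~(~R -> R): α-rule — add ~R, ~R.
            (R & ~S): α-rule — add R, ~S.
            × closes — contains both R and ~R.
      branch 1.2 (add ~R):
        ~((~R -> R) <-> (R & ~S)): β-rule — branch into (~R -> R), ~(R & ~S)  //  ~(~R -> R), (R & ~S).
          branch 1.2.1 (add (~R -> R), ~(R & ~S)):
            (~R -> R): β-rule — branch into ~~R  //  R.
              branch 1.2.1.1 (add ~~R):
                × closes — contains both R and ~R.
              branch 1.2.1.2 (add R):
                × closes — contains both R and ~R.
          branch 1.2.2 (add ~(~R -> R), (R & ~S)):
            ~(~R -> R): α-rule — add ~R, ~R.
            (R & ~S): α-rule — add R, ~S.
            × closes — contains both R and ~R.
  branch 2 (add (R -> P)):
    (R -> P): β-rule — branch into ~R  //  P.
      branch 2.1 (add ~R):
        ○ open, literals {R=F}.
      branch 2.2 (add P):
        ○ open, literals {P=T}.
8 branches closed, 2 open.
Each open branch fixes some atoms; the unmentioned ones are free. Counting distinct full assignments: branch {R=F} (P, Q, S) contributes 8 new; branch {P=T} (Q, R, S) contributes 4 new. Total: 12.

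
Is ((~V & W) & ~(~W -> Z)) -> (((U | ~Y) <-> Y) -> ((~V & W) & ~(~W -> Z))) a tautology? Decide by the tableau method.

Assume the negation and expand:
Initial set: {~(((~V & W) & ~(~W -> Z)) -> (((U | ~Y) <-> Y) -> ((~V & W) & ~(~W -> Z))))}.
~(((~V & W) & ~(~W -> Z)) -> (((U | ~Y) <-> Y) -> ((~V & W) & ~(~W -> Z)))): α-rule — add ((~V & W) & ~(~W -> Z)), ~(((U | ~Y) <-> Y) -> ((~V & W) & ~(~W -> Z))).
((~V & W) & ~(~W -> Z)): α-rule — add (~V & W), ~(~W -> Z).
~(((U | ~Y) <-> Y) -> ((~V & W) & ~(~W -> Z))): α-rule — add ((U | ~Y) <-> Y), ~((~V & W) & ~(~W -> Z)).
(~V & W): α-rule — add ~V, W.
~(~W -> Z): α-rule — add ~W, ~Z.
× closes — contains both W and ~W.
All 1 branch closes.
Every branch closed, so the negation is unsatisfiable and the formula is valid.

Valid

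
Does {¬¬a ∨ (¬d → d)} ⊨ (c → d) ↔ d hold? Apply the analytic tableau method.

Initial set: {(¬¬a ∨ (¬d → d)); ¬((c → d) ↔ d)}.
(¬¬a ∨ (¬d → d)): β-rule — branch into ¬¬a  //  (¬d → d).
  branch 1 (add ¬¬a):
    ¬¬a: drop double negation, giving a.
    ¬((c → d) ↔ d): β-rule — branch into (c → d), ¬d  //  ¬(c → d), d.
      branch 1.1 (add (c → d), ¬d):
        (c → d): β-rule — branch into ¬c  //  d.
          branch 1.1.1 (add ¬c):
            ○ open, literals {a=1, c=0, d=0}.
          branch 1.1.2 (add d):
            × closes — contains both d and ¬d.
      branch 1.2 (add ¬(c → d), d):
        ¬(c → d): α-rule — add c, ¬d.
        × closes — contains both d and ¬d.
  branch 2 (add (¬d → d)):
    ¬((c → d) ↔ d): β-rule — branch into (c → d), ¬d  //  ¬(c → d), d.
      branch 2.1 (add (c → d), ¬d):
        (¬d → d): β-rule — branch into ¬¬d  //  d.
          branch 2.1.1 (add ¬¬d):
            × closes — contains both d and ¬d.
          branch 2.1.2 (add d):
            × closes — contains both d and ¬d.
      branch 2.2 (add ¬(c → d), d):
        ¬(c → d): α-rule — add c, ¬d.
        × closes — contains both d and ¬d.
5 branches closed, 1 open.
An open branch gives a countermodel: a=1, c=0, d=0 (unmentioned atoms arbitrary); the premises hold there but the conclusion fails.

No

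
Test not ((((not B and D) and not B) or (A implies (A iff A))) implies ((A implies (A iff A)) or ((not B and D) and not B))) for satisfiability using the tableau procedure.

Unsatisfiable

Initial set: {not ((((not B and D) and not B) or (A implies (A iff A))) implies ((A implies (A iff A)) or ((not B and D) and not B)))}.
not ((((not B and D) and not B) or (A implies (A iff A))) implies ((A implies (A iff A)) or ((not B and D) and not B))): α-rule — add (((not B and D) and not B) or (A implies (A iff A))), not ((A implies (A iff A)) or ((not B and D) and not B)).
not ((A implies (A iff A)) or ((not B and D) and not B)): α-rule — add not (A implies (A iff A)), not ((not B and D) and not B).
not (A implies (A iff A)): α-rule — add A, not (A iff A).
(((not B and D) and not B) or (A implies (A iff A))): β-rule — branch into ((not B and D) and not B)  //  (A implies (A iff A)).
  branch 1 (add ((not B and D) and not B)):
    ((not B and D) and not B): α-rule — add (not B and D), not B.
    (not B and D): α-rule — add not B, D.
    not ((not B and D) and not B): β-rule — branch into not (not B and D)  //  not not B.
      branch 1.1 (add not (not B and D)):
        not (A iff A): β-rule — branch into A, not A  //  not A, A.
          branch 1.1.1 (add A, not A):
            × closes — contains both A and not A.
          branch 1.1.2 (add not A, A):
            × closes — contains both A and not A.
      branch 1.2 (add not not B):
        × closes — contains both B and not B.
  branch 2 (add (A implies (A iff A))):
    not ((not B and D) and not B): β-rule — branch into not (not B and D)  //  not not B.
      branch 2.1 (add not (not B and D)):
        not (A iff A): β-rule — branch into A, not A  //  not A, A.
          branch 2.1.1 (add A, not A):
            × closes — contains both A and not A.
          branch 2.1.2 (add not A, A):
            × closes — contains both A and not A.
      branch 2.2 (add not not B):
        not (A iff A): β-rule — branch into A, not A  //  not A, A.
          branch 2.2.1 (add A, not A):
            × closes — contains both A and not A.
          branch 2.2.2 (add not A, A):
            × closes — contains both A and not A.
All 7 branches close.
Every branch closed; the formula is unsatisfiable.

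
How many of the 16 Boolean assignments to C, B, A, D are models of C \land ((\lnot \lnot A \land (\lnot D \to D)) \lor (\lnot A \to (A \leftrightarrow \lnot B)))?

Initial set: {(C \land ((\lnot \lnot A \land (\lnot D \to D)) \lor (\lnot A \to (A \leftrightarrow \lnot B))))}.
(C \land ((\lnot \lnot A \land (\lnot D \to D)) \lor (\lnot A \to (A \leftrightarrow \lnot B)))): α-rule — add C, ((\lnot \lnot A \land (\lnot D \to D)) \lor (\lnot A \to (A \leftrightarrow \lnot B))).
((\lnot \lnot A \land (\lnot D \to D)) \lor (\lnot A \to (A \leftrightarrow \lnot B))): β-rule — branch into (\lnot \lnot A \land (\lnot D \to D))  //  (\lnot A \to (A \leftrightarrow \lnot B)).
  branch 1 (add (\lnot \lnot A \land (\lnot D \to D))):
    (\lnot \lnot A \land (\lnot D \to D)): α-rule — add \lnot \lnot A, (\lnot D \to D).
    \lnot \lnot A: drop double negation, giving A.
    (\lnot D \to D): β-rule — branch into \lnot \lnot D  //  D.
      branch 1.1 (add \lnot \lnot D):
        ○ open, literals {A=true, C=true, D=true}.
      branch 1.2 (add D):
        ○ open, literals {A=true, C=true, D=true}.
  branch 2 (add (\lnot A \to (A \leftrightarrow \lnot B))):
    (\lnot A \to (A \leftrightarrow \lnot B)): β-rule — branch into \lnot \lnot A  //  (A \leftrightarrow \lnot B).
      branch 2.1 (add \lnot \lnot A):
        ○ open, literals {A=true, C=true}.
      branch 2.2 (add (A \leftrightarrow \lnot B)):
        (A \leftrightarrow \lnot B): β-rule — branch into A, \lnot B  //  \lnot A, \lnot \lnot B.
          branch 2.2.1 (add A, \lnot B):
            ○ open, literals {A=true, B=false, C=true}.
          branch 2.2.2 (add \lnot A, \lnot \lnot B):
            ○ open, literals {A=false, B=true, C=true}.
0 branches closed, 5 open.
Each open branch fixes some atoms; the unmentioned ones are free. Counting distinct full assignments: branch {A=true, C=true, D=true} (B) contributes 2 new; branch {A=true, C=true, D=true} (B) contributes 0 new; branch {A=true, C=true} (B, D) contributes 2 new; branch {A=true, B=false, C=true} (D) contributes 0 new; branch {A=false, B=true, C=true} (D) contributes 2 new. Total: 6.

6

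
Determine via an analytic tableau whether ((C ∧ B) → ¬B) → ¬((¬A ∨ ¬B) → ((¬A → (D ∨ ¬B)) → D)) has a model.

Initial set: {(((C ∧ B) → ¬B) → ¬((¬A ∨ ¬B) → ((¬A → (D ∨ ¬B)) → D)))}.
(((C ∧ B) → ¬B) → ¬((¬A ∨ ¬B) → ((¬A → (D ∨ ¬B)) → D))): β-rule — branch into ¬((C ∧ B) → ¬B)  //  ¬((¬A ∨ ¬B) → ((¬A → (D ∨ ¬B)) → D)).
  branch 1 (add ¬((C ∧ B) → ¬B)):
    ¬((C ∧ B) → ¬B): α-rule — add (C ∧ B), ¬¬B.
    (C ∧ B): α-rule — add C, B.
    ○ open, literals {B=T, C=T}.
  branch 2 (add ¬((¬A ∨ ¬B) → ((¬A → (D ∨ ¬B)) → D))):
    ¬((¬A ∨ ¬B) → ((¬A → (D ∨ ¬B)) → D)): α-rule — add (¬A ∨ ¬B), ¬((¬A → (D ∨ ¬B)) → D).
    ¬((¬A → (D ∨ ¬B)) → D): α-rule — add (¬A → (D ∨ ¬B)), ¬D.
    (¬A ∨ ¬B): β-rule — branch into ¬A  //  ¬B.
      branch 2.1 (add ¬A):
        (¬A → (D ∨ ¬B)): β-rule — branch into ¬¬A  //  (D ∨ ¬B).
          branch 2.1.1 (add ¬¬A):
            × closes — contains both A and ¬A.
          branch 2.1.2 (add (D ∨ ¬B)):
            (D ∨ ¬B): β-rule — branch into D  //  ¬B.
              branch 2.1.2.1 (add D):
                × closes — contains both D and ¬D.
              branch 2.1.2.2 (add ¬B):
                ○ open, literals {A=F, B=F, D=F}.
      branch 2.2 (add ¬B):
        (¬A → (D ∨ ¬B)): β-rule — branch into ¬¬A  //  (D ∨ ¬B).
          branch 2.2.1 (add ¬¬A):
            ○ open, literals {A=T, B=F, D=F}.
          branch 2.2.2 (add (D ∨ ¬B)):
            (D ∨ ¬B): β-rule — branch into D  //  ¬B.
              branch 2.2.2.1 (add D):
                × closes — contains both D and ¬D.
              branch 2.2.2.2 (add ¬B):
                ○ open, literals {B=F, D=F}.
3 branches closed, 4 open.
An open branch gives a satisfying assignment: B=T, C=T.

Satisfiable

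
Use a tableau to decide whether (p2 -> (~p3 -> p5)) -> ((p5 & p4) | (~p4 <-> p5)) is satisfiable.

Satisfiable

Initial set: {T ((p2 -> (~p3 -> p5)) -> ((p5 & p4) | (~p4 <-> p5)))}.
T ((p2 -> (~p3 -> p5)) -> ((p5 & p4) | (~p4 <-> p5))): β-rule — branch into F (p2 -> (~p3 -> p5))  //  T ((p5 & p4) | (~p4 <-> p5)).
  branch 1 (add F (p2 -> (~p3 -> p5))):
    F (p2 -> (~p3 -> p5)): α-rule — add T p2, F (~p3 -> p5).
    F (~p3 -> p5): α-rule — add T ~p3, F p5.
    ○ open, literals {p2=1, p3=0, p5=0}.
  branch 2 (add T ((p5 & p4) | (~p4 <-> p5))):
    T ((p5 & p4) | (~p4 <-> p5)): β-rule — branch into T (p5 & p4)  //  T (~p4 <-> p5).
      branch 2.1 (add T (p5 & p4)):
        T (p5 & p4): α-rule — add T p5, T p4.
        ○ open, literals {p4=1, p5=1}.
      branch 2.2 (add T (~p4 <-> p5)):
        T (~p4 <-> p5): β-rule — branch into T ~p4, T p5  //  F ~p4, F p5.
          branch 2.2.1 (add T ~p4, T p5):
            ○ open, literals {p4=0, p5=1}.
          branch 2.2.2 (add F ~p4, F p5):
            ○ open, literals {p4=1, p5=0}.
0 branches closed, 4 open.
An open branch gives a satisfying assignment: p2=1, p3=0, p5=0.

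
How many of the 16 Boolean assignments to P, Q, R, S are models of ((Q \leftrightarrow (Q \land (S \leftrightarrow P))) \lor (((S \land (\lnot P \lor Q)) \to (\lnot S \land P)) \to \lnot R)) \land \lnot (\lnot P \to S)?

4

Initial set: {(((Q \leftrightarrow (Q \land (S \leftrightarrow P))) \lor (((S \land (\lnot P \lor Q)) \to (\lnot S \land P)) \to \lnot R)) \land \lnot (\lnot P \to S))}.
(((Q \leftrightarrow (Q \land (S \leftrightarrow P))) \lor (((S \land (\lnot P \lor Q)) \to (\lnot S \land P)) \to \lnot R)) \land \lnot (\lnot P \to S)): α-rule — add ((Q \leftrightarrow (Q \land (S \leftrightarrow P))) \lor (((S \land (\lnot P \lor Q)) \to (\lnot S \land P)) \to \lnot R)), \lnot (\lnot P \to S).
\lnot (\lnot P \to S): α-rule — add \lnot P, \lnot S.
((Q \leftrightarrow (Q \land (S \leftrightarrow P))) \lor (((S \land (\lnot P \lor Q)) \to (\lnot S \land P)) \to \lnot R)): β-rule — branch into (Q \leftrightarrow (Q \land (S \leftrightarrow P)))  //  (((S \land (\lnot P \lor Q)) \to (\lnot S \land P)) \to \lnot R).
  branch 1 (add (Q \leftrightarrow (Q \land (S \leftrightarrow P)))):
    (Q \leftrightarrow (Q \land (S \leftrightarrow P))): β-rule — branch into Q, (Q \land (S \leftrightarrow P))  //  \lnot Q, \lnot (Q \land (S \leftrightarrow P)).
      branch 1.1 (add Q, (Q \land (S \leftrightarrow P))):
        (Q \land (S \leftrightarrow P)): α-rule — add Q, (S \leftrightarrow P).
        (S \leftrightarrow P): β-rule — branch into S, P  //  \lnot S, \lnot P.
          branch 1.1.1 (add S, P):
            × closes — contains both S and \lnot S.
          branch 1.1.2 (add \lnot S, \lnot P):
            ○ open, literals {P=0, Q=1, S=0}.
      branch 1.2 (add \lnot Q, \lnot (Q \land (S \leftrightarrow P))):
        \lnot (Q \land (S \leftrightarrow P)): β-rule — branch into \lnot Q  //  \lnot (S \leftrightarrow P).
          branch 1.2.1 (add \lnot Q):
            ○ open, literals {P=0, Q=0, S=0}.
          branch 1.2.2 (add \lnot (S \leftrightarrow P)):
            \lnot (S \leftrightarrow P): β-rule — branch into S, \lnot P  //  \lnot S, P.
              branch 1.2.2.1 (add S, \lnot P):
                × closes — contains both S and \lnot S.
              branch 1.2.2.2 (add \lnot S, P):
                × closes — contains both P and \lnot P.
  branch 2 (add (((S \land (\lnot P \lor Q)) \to (\lnot S \land P)) \to \lnot R)):
    (((S \land (\lnot P \lor Q)) \to (\lnot S \land P)) \to \lnot R): β-rule — branch into \lnot ((S \land (\lnot P \lor Q)) \to (\lnot S \land P))  //  \lnot R.
      branch 2.1 (add \lnot ((S \land (\lnot P \lor Q)) \to (\lnot S \land P))):
        \lnot ((S \land (\lnot P \lor Q)) \to (\lnot S \land P)): α-rule — add (S \land (\lnot P \lor Q)), \lnot (\lnot S \land P).
        (S \land (\lnot P \lor Q)): α-rule — add S, (\lnot P \lor Q).
        × closes — contains both S and \lnot S.
      branch 2.2 (add \lnot R):
        ○ open, literals {P=0, R=0, S=0}.
4 branches closed, 3 open.
Each open branch fixes some atoms; the unmentioned ones are free. Counting distinct full assignments: branch {P=0, Q=1, S=0} (R) contributes 2 new; branch {P=0, Q=0, S=0} (R) contributes 2 new; branch {P=0, R=0, S=0} (Q) contributes 0 new. Total: 4.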